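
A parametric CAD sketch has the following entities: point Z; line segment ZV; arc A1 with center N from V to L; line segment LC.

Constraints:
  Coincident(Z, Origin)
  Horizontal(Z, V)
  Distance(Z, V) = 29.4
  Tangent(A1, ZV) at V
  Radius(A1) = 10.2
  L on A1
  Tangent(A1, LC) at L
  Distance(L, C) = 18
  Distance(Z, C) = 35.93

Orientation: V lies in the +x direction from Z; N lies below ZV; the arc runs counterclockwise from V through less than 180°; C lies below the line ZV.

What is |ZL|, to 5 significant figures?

22.279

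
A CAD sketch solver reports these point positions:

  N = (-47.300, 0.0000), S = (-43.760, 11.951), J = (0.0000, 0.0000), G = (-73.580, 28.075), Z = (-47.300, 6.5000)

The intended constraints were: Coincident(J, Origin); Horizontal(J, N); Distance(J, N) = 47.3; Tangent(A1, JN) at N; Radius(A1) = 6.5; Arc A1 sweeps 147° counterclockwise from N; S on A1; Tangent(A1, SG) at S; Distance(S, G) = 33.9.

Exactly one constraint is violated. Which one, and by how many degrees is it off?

Tangent(A1, SG) at S — off by 4.60°.

J = (0.00, 0.00) ✓; J.y = 0.00, N.y = 0.00 ✓; |JN| = 47.30 ✓; ∠(ZN, NJ) = 90.00° ✓; |ZN| = 6.500 ✓; bearing(Z→S) − bearing(Z→N) = 147.0° ✓; |ZS| = 6.500 ✓; ∠(ZS, SG) = 85.40° ✗; |SG| = 33.90 ✓.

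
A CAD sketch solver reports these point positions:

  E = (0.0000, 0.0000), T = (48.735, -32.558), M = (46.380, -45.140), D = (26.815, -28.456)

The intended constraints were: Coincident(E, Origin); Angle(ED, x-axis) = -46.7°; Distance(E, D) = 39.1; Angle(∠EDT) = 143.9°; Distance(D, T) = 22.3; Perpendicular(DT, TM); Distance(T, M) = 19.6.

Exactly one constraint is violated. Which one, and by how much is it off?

Distance(T, M) = 19.6 — off by 6.80.

E = (0.00, 0.00) ✓; ED at -46.70° ✓; |ED| = 39.10 ✓; ∠EDT = 143.9° ✓; |DT| = 22.30 ✓; ∠(DT, TM) = 90.00° ✓; |TM| = 12.80 ✗.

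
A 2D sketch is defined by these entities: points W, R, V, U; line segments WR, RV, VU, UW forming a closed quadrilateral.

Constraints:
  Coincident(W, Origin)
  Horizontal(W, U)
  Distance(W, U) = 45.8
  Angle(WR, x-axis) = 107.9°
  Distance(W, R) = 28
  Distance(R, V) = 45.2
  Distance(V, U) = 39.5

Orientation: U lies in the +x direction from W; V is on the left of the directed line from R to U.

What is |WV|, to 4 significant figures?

51.78

W is at the origin; W and U share the same y with |WU| = 45.8 and U in +x, so U = (45.8, 0). WR runs at 107.9° with |WR| = 28.0, so R = (-8.606, 26.64). V is determined by |RV| = 45.2 and |VU| = 39.5 together: it lies at the intersection of circle(R, 45.2) and circle(U, 39.5). With |RU| = 60.58, the foot of the radical line on RU is 34.27 from R and the perpendicular offset is √(45.2² − 34.27²) = 29.47. Taking the left-of-RU solution: V = (35.14, 38.03).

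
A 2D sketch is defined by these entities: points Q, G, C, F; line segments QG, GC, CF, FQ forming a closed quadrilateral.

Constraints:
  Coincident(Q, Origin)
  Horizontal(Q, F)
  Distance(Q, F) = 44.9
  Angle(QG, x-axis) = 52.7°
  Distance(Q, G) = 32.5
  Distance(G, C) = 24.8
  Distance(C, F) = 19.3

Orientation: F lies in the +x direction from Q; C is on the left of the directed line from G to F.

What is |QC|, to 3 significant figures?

47.7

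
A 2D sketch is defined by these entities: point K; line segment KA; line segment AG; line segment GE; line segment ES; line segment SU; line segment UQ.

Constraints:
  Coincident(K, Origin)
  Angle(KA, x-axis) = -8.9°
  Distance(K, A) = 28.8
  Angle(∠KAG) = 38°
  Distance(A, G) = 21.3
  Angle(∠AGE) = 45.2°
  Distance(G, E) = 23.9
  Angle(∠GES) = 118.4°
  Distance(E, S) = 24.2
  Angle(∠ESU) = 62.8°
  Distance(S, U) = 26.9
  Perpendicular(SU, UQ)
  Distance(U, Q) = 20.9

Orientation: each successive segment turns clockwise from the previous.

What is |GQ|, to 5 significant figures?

8.1346

∠ESU = 62.8° gives SU at -104.50° from the x-axis; with |SU| = 26.9, U = (33.182, -12.529). The perpendicularity gives UQ at right angles to SU, so UQ runs at 165.50°; with |UQ| = 20.9, Q = (12.948, -7.2962). Then |GQ| = |Q − G| = 8.1346.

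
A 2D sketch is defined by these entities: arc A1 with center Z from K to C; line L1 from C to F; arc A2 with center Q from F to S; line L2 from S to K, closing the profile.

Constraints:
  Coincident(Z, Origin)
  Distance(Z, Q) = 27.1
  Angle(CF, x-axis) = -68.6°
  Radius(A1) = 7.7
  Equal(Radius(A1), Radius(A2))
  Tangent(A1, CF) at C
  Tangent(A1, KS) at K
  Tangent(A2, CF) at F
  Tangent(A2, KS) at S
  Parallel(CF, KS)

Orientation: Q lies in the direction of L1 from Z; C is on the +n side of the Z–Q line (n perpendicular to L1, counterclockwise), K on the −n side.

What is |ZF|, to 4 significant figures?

28.17

The slot axis is L1's direction at -68.6°, so u = (cos -68.6°, sin -68.6°) = (0.3649, -0.9311) and n = (−sin -68.6°, cos -68.6°) = (0.9311, 0.3649). Z is at the origin and Q lies 27.1 along u from Z, so Q = 27.1·u = (9.888, -25.23). Tangency of A1 to both parallel lines with radius 7.7 puts C and K at Z ± 7.7·n: C = (7.169, 2.810), K = (-7.169, -2.810). Equal radii place F and S the same way about Q: F = Q + 7.7·n = (17.06, -22.42), S = Q − 7.7·n = (2.719, -28.04). Then |ZF| = |F − Z| = 28.17.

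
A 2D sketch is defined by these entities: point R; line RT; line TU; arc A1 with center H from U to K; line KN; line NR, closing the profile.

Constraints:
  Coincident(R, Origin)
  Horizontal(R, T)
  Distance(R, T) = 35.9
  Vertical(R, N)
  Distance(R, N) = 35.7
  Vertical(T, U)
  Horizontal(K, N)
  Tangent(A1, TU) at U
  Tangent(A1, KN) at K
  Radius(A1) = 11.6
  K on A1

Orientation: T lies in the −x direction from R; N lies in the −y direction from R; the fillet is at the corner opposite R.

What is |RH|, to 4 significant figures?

34.22

R and N share the same x with |RN| = 35.7 and N on the −y side, so N = (0.000, -35.70). The virtual corner opposite R is at (-35.90, -35.70). Tangency of A1 to TU means the radius HU is perpendicular to TU and the tangent condition forces HK to be normal to KN, with radius 11.6, so the center H sits 11.6 in from both sides at H = (-24.30, -24.10). Then |RH| = |H − R| = 34.22.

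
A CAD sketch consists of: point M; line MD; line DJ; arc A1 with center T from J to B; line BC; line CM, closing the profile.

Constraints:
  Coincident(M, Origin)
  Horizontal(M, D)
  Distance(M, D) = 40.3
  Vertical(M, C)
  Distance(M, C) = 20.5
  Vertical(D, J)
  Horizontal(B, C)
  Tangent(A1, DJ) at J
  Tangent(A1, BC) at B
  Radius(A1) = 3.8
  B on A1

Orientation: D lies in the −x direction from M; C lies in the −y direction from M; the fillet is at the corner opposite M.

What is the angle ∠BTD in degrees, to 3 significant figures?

167°

M is at the origin; MD is horizontal with |MD| = 40.3 and D on the −x side, so D = (-40.3, 0.00). MC is vertical with |MC| = 20.5 and C on the −y side, so C = (0.00, -20.5). The virtual corner opposite M is at (-40.3, -20.5). Tangency of A1 to DJ means the radius TJ is perpendicular to DJ and A1 meets BC tangentially, so TB is at right angles to BC, with radius 3.8, so the center T sits 3.8 in from both sides at T = (-36.5, -16.7). That places the tangent points at J = (-40.3, -16.7) on DJ and B = (-36.5, -20.5) on BC. Then cos ∠BTD = TB·TD / (|TB||TD|), giving 167°.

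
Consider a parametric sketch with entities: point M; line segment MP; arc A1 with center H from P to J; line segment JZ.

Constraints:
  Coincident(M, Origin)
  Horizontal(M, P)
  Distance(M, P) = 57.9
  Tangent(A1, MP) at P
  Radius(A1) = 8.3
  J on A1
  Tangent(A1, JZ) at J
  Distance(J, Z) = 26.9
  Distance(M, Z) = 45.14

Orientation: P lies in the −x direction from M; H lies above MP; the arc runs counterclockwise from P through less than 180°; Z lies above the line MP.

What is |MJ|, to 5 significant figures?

51.036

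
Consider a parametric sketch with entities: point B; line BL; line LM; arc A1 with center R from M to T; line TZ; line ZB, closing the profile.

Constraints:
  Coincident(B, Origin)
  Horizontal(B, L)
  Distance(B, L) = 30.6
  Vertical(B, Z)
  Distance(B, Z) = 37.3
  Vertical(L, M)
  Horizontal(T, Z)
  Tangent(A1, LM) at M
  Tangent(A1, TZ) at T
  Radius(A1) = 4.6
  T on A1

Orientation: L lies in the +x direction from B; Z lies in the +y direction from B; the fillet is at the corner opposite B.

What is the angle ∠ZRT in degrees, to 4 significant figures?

79.97°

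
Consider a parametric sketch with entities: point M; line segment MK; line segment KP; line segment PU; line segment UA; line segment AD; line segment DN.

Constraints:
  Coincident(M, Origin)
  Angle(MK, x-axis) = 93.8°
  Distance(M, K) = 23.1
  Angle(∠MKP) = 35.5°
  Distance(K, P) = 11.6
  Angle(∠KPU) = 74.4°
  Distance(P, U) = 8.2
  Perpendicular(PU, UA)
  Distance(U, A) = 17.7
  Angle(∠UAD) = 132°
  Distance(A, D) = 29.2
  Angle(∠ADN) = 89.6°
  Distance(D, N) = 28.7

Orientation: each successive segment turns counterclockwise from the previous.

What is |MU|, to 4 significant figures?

10.91

M is at the origin; MK runs at 93.8° with length 23.1, so K = (-1.531, 23.05). ∠MKP = 35.5° gives KP at -121.7° from the x-axis; with |KP| = 11.6, P = (-7.626, 13.18). ∠KPU = 74.4° gives PU at -16.10° from the x-axis; with |PU| = 8.2, U = (0.2520, 10.91). Then |MU| = |U − M| = 10.91.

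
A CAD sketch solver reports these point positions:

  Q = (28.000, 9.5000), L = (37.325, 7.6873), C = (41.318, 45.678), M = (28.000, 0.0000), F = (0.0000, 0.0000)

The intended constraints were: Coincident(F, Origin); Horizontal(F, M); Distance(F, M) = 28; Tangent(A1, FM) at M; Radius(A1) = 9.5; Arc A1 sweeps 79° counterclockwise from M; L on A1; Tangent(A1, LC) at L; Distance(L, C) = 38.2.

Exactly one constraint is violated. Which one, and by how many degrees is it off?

Tangent(A1, LC) at L — off by 5.00°.

F = (0.00, 0.00) ✓; F.y = 0.00, M.y = 0.00 ✓; |FM| = 28.00 ✓; ∠(QM, MF) = 90.00° ✓; |QM| = 9.500 ✓; bearing(Q→L) − bearing(Q→M) = 79.00° ✓; |QL| = 9.500 ✓; ∠(QL, LC) = 85.00° ✗; |LC| = 38.20 ✓.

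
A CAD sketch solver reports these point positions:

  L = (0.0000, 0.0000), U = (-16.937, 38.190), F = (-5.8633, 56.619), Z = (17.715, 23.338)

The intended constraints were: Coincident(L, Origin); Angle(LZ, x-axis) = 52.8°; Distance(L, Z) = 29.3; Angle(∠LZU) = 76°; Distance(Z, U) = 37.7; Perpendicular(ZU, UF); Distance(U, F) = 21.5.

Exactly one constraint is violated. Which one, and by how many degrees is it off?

Perpendicular(ZU, UF) — off by 7.80°.

L = (0.00, 0.00) ✓; LZ at 52.80° ✓; |LZ| = 29.30 ✓; ∠LZU = 76.00° ✓; |ZU| = 37.70 ✓; ∠(ZU, UF) = 97.80° ✗; |UF| = 21.50 ✓.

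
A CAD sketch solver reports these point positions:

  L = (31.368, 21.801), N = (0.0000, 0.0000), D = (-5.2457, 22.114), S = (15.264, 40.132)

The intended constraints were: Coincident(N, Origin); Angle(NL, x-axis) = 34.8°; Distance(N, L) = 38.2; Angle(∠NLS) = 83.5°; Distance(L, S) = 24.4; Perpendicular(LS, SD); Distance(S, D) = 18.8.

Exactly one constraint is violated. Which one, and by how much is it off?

Distance(S, D) = 18.8 — off by 8.50.

N = (0.00, 0.00) ✓; NL at 34.80° ✓; |NL| = 38.20 ✓; ∠NLS = 83.50° ✓; |LS| = 24.40 ✓; ∠(LS, SD) = 90.00° ✓; |SD| = 27.30 ✗.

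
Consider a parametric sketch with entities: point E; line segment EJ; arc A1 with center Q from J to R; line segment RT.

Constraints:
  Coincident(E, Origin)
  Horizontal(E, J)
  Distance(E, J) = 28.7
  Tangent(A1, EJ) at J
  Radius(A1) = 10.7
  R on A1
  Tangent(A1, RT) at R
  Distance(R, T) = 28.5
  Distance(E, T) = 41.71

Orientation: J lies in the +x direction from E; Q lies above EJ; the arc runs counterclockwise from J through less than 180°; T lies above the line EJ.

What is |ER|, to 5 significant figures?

40.614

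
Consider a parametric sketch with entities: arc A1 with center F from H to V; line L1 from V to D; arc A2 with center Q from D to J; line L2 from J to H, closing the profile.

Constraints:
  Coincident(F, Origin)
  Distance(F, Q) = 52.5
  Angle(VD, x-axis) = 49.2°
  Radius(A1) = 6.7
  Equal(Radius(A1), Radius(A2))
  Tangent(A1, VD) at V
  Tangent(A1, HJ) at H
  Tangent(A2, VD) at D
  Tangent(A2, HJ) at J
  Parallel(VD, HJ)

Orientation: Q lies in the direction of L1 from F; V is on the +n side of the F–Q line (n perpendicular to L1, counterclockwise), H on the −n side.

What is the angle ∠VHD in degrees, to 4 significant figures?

75.68°

The slot axis is L1's direction at 49.2°, so u = (cos 49.2°, sin 49.2°) = (0.6534, 0.7570) and n = (−sin 49.2°, cos 49.2°) = (-0.7570, 0.6534). F is at the origin and Q lies 52.5 along u from F, so Q = 52.5·u = (34.30, 39.74). Tangency of A1 to both parallel lines with radius 6.7 puts V and H at F ± 6.7·n: V = (-5.072, 4.378), H = (5.072, -4.378). Equal radii place D and J the same way about Q: D = Q + 6.7·n = (29.23, 44.12), J = Q − 6.7·n = (39.38, 35.36). Then cos ∠VHD = HV·HD / (|HV||HD|), giving 75.68°.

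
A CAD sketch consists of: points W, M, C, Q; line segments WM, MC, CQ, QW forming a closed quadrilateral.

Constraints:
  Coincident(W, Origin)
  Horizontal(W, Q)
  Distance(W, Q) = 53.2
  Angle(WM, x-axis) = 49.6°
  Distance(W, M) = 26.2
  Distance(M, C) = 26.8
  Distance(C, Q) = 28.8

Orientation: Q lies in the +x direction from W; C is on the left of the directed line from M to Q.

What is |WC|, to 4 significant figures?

50.60

Checks: W = (0.00, 0.00) ✓; |MC| = 26.80 ✓; |CQ| = 28.80 ✓.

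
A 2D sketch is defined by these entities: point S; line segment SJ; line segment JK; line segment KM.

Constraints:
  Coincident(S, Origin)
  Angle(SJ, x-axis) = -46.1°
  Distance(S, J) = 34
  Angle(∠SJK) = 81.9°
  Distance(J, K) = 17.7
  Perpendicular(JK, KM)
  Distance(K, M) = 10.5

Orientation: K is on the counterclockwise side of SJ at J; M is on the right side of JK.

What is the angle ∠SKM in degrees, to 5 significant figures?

159.02°

S is at the origin; SJ runs at -46.1° with length 34.0, so J = 34.0·(cos -46.1°, sin -46.1°) = (23.576, -24.499). ∠SJK = 81.9°, so JK runs at -46.1° + (180° − 81.9°) = 52.000° from the x-axis; with |JK| = 17.7, K = J + 17.7·(cos 52.000°, sin 52.000°) = (34.473, -10.551). JK is perpendicular to KM; with |KM| = 10.5 on the right of JK, M = K + 10.5·(0.78801, -0.61566) = (42.747, -17.015). Then cos ∠SKM = KS·KM / (|KS||KM|), giving 159.02°.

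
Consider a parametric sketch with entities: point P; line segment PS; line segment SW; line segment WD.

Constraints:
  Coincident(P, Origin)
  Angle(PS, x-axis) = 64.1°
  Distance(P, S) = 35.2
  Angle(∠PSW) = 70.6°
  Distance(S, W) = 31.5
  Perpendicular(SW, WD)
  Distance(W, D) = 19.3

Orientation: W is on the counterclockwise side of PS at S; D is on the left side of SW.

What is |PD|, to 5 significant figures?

24.199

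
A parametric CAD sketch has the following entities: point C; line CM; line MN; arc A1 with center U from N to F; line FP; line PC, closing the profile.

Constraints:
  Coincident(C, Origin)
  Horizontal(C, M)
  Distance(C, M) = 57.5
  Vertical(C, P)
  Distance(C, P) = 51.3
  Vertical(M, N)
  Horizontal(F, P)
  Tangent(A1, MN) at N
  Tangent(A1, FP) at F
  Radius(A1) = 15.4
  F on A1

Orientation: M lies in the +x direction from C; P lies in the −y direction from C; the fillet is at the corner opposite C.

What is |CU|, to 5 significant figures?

55.328

C and P share the same x with |CP| = 51.3 and P on the −y side, so P = (0.0000, -51.300). The virtual corner opposite C is at (57.500, -51.300). Since A1 is tangent to MN there, UN ⟂ MN and tangency of A1 to FP means the radius UF is perpendicular to FP, with radius 15.4, so the center U sits 15.4 in from both sides at U = (42.100, -35.900). Then |CU| = |U − C| = 55.328.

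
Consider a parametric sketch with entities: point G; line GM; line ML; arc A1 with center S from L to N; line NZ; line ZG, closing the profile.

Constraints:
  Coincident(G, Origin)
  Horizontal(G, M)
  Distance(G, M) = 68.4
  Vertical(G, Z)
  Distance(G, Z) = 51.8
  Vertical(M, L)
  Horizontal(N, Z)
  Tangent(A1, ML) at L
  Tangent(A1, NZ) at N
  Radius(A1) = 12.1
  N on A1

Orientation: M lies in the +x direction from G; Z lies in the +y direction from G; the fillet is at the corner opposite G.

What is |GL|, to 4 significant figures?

79.09

The virtual corner opposite G is at (68.40, 51.80). The tangent condition forces SL to be normal to ML and the tangent condition forces SN to be normal to NZ, with radius 12.1, so the center S sits 12.1 in from both sides at S = (56.30, 39.70). That places the tangent points at L = (68.40, 39.70) on ML and N = (56.30, 51.80) on NZ. Then |GL| = |L − G| = 79.09.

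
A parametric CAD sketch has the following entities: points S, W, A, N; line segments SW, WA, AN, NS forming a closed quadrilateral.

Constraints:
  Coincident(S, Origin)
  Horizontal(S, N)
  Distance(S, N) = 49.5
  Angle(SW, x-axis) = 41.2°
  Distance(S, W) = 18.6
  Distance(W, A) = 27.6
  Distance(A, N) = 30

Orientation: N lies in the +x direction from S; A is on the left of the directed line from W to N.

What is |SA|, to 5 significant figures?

46.089

S is at the origin; S and N share the same y with |SN| = 49.5 and N in +x, so N = (49.5, 0). SW runs at 41.2° with |SW| = 18.6, so W = (13.995, 12.252). A is determined by |WA| = 27.6 and |AN| = 30.0 together: it lies at the intersection of circle(W, 27.6) and circle(N, 30.0). With |WN| = 37.559, the foot of the radical line on WN is 16.939 from W and the perpendicular offset is √(27.6² − 16.939²) = 21.790. Taking the left-of-WN solution: A = (37.116, 27.324).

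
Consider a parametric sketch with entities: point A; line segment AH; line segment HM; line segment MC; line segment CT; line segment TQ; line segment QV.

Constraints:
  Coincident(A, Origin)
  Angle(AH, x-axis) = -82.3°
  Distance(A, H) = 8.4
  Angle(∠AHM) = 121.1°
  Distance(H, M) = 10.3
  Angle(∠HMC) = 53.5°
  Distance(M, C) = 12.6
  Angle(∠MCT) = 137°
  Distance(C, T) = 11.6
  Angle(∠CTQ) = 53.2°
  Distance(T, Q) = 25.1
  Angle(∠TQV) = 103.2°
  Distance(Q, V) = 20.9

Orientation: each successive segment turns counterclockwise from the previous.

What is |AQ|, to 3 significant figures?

18.8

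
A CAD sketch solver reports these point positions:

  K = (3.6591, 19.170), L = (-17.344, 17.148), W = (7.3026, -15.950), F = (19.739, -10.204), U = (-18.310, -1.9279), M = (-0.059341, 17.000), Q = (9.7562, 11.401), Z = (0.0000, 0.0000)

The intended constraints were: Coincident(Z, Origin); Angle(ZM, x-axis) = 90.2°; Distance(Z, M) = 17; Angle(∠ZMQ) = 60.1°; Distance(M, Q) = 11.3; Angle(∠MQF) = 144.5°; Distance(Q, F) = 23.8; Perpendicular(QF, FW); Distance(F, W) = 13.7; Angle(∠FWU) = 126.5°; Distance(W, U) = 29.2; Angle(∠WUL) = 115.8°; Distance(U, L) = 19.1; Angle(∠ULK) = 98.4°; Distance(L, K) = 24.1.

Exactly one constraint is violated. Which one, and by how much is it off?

Distance(L, K) = 24.1 — off by 3.00.

Z = (0.00, 0.00) ✓; ZM at 90.20° ✓; |ZM| = 17.00 ✓; ∠ZMQ = 60.10° ✓; |MQ| = 11.30 ✓; ∠MQF = 144.5° ✓; |QF| = 23.80 ✓; ∠(QF, FW) = 90.00° ✓; |FW| = 13.70 ✓; ∠FWU = 126.5° ✓; |WU| = 29.20 ✓; ∠WUL = 115.8° ✓; |UL| = 19.10 ✓; ∠ULK = 98.40° ✓; |LK| = 21.10 ✗.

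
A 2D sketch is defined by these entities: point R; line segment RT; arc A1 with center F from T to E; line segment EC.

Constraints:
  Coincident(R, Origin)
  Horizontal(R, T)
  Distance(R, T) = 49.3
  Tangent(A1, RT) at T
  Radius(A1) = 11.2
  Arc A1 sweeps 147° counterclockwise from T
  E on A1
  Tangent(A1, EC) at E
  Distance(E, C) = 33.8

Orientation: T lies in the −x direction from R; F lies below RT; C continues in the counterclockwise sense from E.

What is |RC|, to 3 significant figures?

47.5

On A1, T sits at bearing 90° from F; a 147° counterclockwise sweep puts E at bearing 237°, so E = F + 11.2·(cos 237°, sin 237°) = (-55.4, -20.6). Since A1 is tangent to EC there, FE ⟂ EC, so EC runs along (−sin 237°, cos 237°); with |EC| = 33.8, C = (-27.1, -39.0). Then |RC| = |C − R| = 47.5.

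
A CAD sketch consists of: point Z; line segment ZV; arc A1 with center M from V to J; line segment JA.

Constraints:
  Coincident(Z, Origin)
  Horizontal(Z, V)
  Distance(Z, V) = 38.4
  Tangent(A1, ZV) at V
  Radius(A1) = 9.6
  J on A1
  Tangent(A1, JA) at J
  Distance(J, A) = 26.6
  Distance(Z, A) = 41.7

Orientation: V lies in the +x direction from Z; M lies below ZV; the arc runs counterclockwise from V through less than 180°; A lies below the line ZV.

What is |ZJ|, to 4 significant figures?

30.01

Checks: ∠(MV, VZ) = 90.00° ✓; |MV| = 9.600 ✓; |MJ| = 9.600 ✓; ∠(MJ, JA) = 90.00° ✓; |JA| = 26.60 ✓; |ZA| = 41.70 ✓.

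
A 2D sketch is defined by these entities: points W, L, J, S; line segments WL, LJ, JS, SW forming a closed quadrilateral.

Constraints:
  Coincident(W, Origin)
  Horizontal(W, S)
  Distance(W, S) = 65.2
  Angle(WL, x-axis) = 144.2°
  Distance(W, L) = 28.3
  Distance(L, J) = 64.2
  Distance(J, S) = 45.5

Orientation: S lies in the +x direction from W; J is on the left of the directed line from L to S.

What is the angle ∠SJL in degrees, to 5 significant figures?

108.49°

W is at the origin; WS is horizontal with |WS| = 65.2 and S in +x, so S = (65.2, 0). WL runs at 144.2° with |WL| = 28.3, so L = (-22.953, 16.554). J is determined by |LJ| = 64.2 and |JS| = 45.5 together: it lies at the intersection of circle(L, 64.2) and circle(S, 45.5). With |LS| = 89.694, the foot of the radical line on LS is 56.282 from L and the perpendicular offset is √(64.2² − 56.282²) = 30.886. Taking the left-of-LS solution: J = (38.063, 36.522).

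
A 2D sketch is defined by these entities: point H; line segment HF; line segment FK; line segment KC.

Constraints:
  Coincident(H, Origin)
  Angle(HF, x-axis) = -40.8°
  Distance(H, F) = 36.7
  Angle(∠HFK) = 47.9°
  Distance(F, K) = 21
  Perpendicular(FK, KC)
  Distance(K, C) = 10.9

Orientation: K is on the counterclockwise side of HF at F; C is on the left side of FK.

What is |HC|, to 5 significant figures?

16.724

H is at the origin; HF runs at -40.8° with length 36.7, so F = 36.7·(cos -40.8°, sin -40.8°) = (27.782, -23.981). ∠HFK = 47.9°, so FK runs at -40.8° + (180° − 47.9°) = 91.300° from the x-axis; with |FK| = 21.0, K = F + 21.0·(cos 91.300°, sin 91.300°) = (27.305, -2.9859). FK ⟂ KC; with |KC| = 10.9 on the left of FK, C = K + 10.9·(-0.99974, -0.022687) = (16.408, -3.2332). Then |HC| = |C − H| = 16.724.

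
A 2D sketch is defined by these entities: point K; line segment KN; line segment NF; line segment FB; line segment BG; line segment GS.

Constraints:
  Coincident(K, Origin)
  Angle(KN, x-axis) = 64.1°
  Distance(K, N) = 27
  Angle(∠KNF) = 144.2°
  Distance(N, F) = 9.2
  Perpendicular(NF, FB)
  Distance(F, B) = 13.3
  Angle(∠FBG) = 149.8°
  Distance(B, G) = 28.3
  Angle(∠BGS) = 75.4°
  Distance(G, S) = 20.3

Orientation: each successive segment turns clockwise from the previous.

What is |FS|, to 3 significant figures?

37.0

∠FBG = 149.8° gives BG at -91.9° from the x-axis; with |BG| = 28.3, G = (25.3, -11.3). ∠BGS = 75.4° gives GS at 164° from the x-axis; with |GS| = 20.3, S = (5.80, -5.58). Then |FS| = |S − F| = 37.0.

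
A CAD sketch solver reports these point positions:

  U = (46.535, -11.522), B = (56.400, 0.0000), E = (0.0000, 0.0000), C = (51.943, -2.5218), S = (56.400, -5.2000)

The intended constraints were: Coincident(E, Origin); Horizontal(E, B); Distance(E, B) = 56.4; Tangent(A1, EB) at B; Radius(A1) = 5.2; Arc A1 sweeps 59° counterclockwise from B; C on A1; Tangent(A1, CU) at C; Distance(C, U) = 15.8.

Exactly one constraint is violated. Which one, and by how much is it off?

Distance(C, U) = 15.8 — off by 5.30.

E = (0.00, 0.00) ✓; E.y = 0.00, B.y = 0.00 ✓; |EB| = 56.40 ✓; ∠(SB, BE) = 90.00° ✓; |SB| = 5.200 ✓; bearing(S→C) − bearing(S→B) = 59.00° ✓; |SC| = 5.200 ✓; ∠(SC, CU) = 90.00° ✓; |CU| = 10.50 ✗.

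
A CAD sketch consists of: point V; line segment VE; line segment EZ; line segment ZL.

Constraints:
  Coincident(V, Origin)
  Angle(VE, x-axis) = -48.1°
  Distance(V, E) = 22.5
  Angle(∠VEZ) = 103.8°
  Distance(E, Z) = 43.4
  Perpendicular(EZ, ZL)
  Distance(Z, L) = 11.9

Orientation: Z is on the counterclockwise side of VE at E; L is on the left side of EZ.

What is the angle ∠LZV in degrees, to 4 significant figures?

65.86°

V is at the origin; VE runs at -48.1° with length 22.5, so E = 22.5·(cos -48.1°, sin -48.1°) = (15.03, -16.75). ∠VEZ = 103.8°, so EZ runs at -48.1° + (180° − 103.8°) = 28.10° from the x-axis; with |EZ| = 43.4, Z = E + 43.4·(cos 28.10°, sin 28.10°) = (53.31, 3.695). The perpendicularity gives ZL at right angles to EZ; with |ZL| = 11.9 on the left of EZ, L = Z + 11.9·(-0.4710, 0.8821) = (47.71, 14.19). Then cos ∠LZV = ZL·ZV / (|ZL||ZV|), giving 65.86°.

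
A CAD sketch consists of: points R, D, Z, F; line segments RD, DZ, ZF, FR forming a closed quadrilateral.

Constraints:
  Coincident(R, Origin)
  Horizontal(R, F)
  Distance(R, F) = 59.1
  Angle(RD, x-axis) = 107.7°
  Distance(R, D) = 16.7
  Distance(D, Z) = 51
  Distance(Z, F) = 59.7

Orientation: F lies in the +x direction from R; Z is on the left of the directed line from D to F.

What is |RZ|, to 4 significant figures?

60.66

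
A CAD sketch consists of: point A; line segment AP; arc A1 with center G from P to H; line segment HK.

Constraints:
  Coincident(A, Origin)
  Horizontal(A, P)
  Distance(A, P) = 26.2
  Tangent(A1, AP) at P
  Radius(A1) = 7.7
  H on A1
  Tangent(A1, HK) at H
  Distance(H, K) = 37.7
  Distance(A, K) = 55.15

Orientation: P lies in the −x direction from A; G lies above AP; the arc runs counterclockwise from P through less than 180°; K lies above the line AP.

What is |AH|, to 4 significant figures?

21.40

Checks: A.y = 0.00, P.y = 0.00 ✓; |GH| = 7.700 ✓; ∠(GH, HK) = 90.00° ✓; |HK| = 37.70 ✓; |AK| = 55.15 ✓.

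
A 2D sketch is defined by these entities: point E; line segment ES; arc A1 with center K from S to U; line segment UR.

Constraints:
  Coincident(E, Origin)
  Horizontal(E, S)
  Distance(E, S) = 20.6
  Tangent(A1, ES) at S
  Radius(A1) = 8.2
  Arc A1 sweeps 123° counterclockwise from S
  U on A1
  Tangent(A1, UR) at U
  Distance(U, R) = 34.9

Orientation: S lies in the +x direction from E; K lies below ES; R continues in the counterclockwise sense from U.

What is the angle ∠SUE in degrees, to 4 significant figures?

75.79°

Since A1 is tangent to ES there, KS ⟂ ES, so K = S + (0, -8.2) = (20.60, -8.200). On A1, S sits at bearing 90° from K; a 123° counterclockwise sweep puts U at bearing 213°, so U = K + 8.2·(cos 213°, sin 213°) = (13.72, -12.67). Then cos ∠SUE = US·UE / (|US||UE|), giving 75.79°.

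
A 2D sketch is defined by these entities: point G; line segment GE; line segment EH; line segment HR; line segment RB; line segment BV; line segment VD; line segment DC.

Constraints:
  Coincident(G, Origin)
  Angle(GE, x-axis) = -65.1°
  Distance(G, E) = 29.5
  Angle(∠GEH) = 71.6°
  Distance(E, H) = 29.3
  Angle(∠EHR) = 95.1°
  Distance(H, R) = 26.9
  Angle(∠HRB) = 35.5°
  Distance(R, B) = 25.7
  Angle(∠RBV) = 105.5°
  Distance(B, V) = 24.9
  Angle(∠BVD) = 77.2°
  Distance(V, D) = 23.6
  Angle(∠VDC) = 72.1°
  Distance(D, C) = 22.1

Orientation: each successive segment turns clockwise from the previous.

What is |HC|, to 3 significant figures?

13.9

G is at the origin; GE runs at -65.1° with length 29.5, so E = (12.4, -26.8). ∠GEH = 71.6° gives EH at -174° from the x-axis; with |EH| = 29.3, H = (-16.7, -30.1). ∠EHR = 95.1° gives HR at 102° from the x-axis; with |HR| = 26.9, R = (-22.1, -3.72). ∠HRB = 35.5° gives RB at -42.9° from the x-axis; with |RB| = 25.7, B = (-3.27, -21.2). ∠RBV = 105.5° gives BV at -117° from the x-axis; with |BV| = 24.9, V = (-14.7, -43.3). ∠BVD = 77.2° gives VD at 140° from the x-axis; with |VD| = 23.6, D = (-32.8, -28.1). ∠VDC = 72.1° gives DC at 31.9° from the x-axis; with |DC| = 22.1, C = (-14.0, -16.4). Then |HC| = |C − H| = 13.9.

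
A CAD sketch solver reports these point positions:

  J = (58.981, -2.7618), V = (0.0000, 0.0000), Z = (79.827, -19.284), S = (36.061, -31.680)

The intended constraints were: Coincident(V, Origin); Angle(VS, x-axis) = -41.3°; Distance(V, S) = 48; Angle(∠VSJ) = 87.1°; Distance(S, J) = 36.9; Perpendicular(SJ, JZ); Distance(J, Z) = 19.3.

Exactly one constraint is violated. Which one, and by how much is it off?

Distance(J, Z) = 19.3 — off by 7.30.

V = (0.00, 0.00) ✓; VS at -41.30° ✓; |VS| = 48.00 ✓; ∠VSJ = 87.10° ✓; |SJ| = 36.90 ✓; ∠(SJ, JZ) = 90.00° ✓; |JZ| = 26.60 ✗.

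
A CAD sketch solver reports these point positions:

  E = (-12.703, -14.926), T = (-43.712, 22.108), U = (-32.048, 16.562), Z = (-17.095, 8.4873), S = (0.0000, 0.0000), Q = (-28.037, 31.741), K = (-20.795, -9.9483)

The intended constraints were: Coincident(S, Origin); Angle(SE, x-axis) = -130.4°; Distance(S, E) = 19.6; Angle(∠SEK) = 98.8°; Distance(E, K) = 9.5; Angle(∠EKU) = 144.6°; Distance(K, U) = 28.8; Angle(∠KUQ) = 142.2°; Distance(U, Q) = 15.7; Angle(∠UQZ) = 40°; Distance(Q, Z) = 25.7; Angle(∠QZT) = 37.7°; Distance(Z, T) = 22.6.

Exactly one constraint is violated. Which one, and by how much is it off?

Distance(Z, T) = 22.6 — off by 7.30.

S = (0.00, 0.00) ✓; SE at -130.4° ✓; |SE| = 19.60 ✓; ∠SEK = 98.80° ✓; |EK| = 9.500 ✓; ∠EKU = 144.6° ✓; |KU| = 28.80 ✓; ∠KUQ = 142.2° ✓; |UQ| = 15.70 ✓; ∠UQZ = 40.00° ✓; |QZ| = 25.70 ✓; ∠QZT = 37.70° ✓; |ZT| = 29.90 ✗.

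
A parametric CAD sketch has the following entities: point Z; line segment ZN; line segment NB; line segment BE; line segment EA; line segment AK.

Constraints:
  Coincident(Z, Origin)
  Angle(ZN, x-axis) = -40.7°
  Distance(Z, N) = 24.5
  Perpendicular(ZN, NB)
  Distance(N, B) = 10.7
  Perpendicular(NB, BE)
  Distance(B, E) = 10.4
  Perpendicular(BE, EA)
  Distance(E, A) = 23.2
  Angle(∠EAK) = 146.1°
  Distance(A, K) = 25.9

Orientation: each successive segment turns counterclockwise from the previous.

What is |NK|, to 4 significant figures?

34.24

Z is at the origin; ZN runs at -40.7° with length 24.5, so N = (18.57, -15.98). ZN is perpendicular to NB, so NB runs at 49.30°; with |NB| = 10.7, B = (25.55, -7.864). The perpendicularity gives BE at right angles to NB, so BE runs at 139.3°; with |BE| = 10.4, E = (17.67, -1.083). BE ⟂ EA, so EA runs at -130.7°; with |EA| = 23.2, A = (2.538, -18.67). ∠EAK = 146.1° gives AK at -96.80° from the x-axis; with |AK| = 25.9, K = (-0.5282, -44.39). Then |NK| = |K − N| = 34.24.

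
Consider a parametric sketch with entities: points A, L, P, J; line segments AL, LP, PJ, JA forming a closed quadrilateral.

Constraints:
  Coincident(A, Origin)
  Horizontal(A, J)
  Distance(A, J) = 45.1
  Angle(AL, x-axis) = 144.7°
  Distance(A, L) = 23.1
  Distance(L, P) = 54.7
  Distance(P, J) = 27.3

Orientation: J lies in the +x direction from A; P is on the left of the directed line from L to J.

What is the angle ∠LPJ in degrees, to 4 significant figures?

100.2°

Checks: |LP| = 54.70 ✓; |PJ| = 27.30 ✓.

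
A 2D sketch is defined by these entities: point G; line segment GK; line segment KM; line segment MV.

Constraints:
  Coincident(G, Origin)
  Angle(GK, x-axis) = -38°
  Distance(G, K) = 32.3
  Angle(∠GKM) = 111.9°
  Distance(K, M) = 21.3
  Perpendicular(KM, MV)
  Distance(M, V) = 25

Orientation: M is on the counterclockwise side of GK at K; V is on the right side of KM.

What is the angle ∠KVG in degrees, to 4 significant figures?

9.188°

G is at the origin; GK runs at -38.0° with length 32.3, so K = 32.3·(cos -38.0°, sin -38.0°) = (25.45, -19.89). ∠GKM = 111.9°, so KM runs at -38.0° + (180° − 111.9°) = 30.10° from the x-axis; with |KM| = 21.3, M = K + 21.3·(cos 30.10°, sin 30.10°) = (43.88, -9.204). KM is perpendicular to MV; with |MV| = 25.0 on the right of KM, V = M + 25.0·(0.5015, -0.8652) = (56.42, -30.83). Then cos ∠KVG = VK·VG / (|VK||VG|), giving 9.188°.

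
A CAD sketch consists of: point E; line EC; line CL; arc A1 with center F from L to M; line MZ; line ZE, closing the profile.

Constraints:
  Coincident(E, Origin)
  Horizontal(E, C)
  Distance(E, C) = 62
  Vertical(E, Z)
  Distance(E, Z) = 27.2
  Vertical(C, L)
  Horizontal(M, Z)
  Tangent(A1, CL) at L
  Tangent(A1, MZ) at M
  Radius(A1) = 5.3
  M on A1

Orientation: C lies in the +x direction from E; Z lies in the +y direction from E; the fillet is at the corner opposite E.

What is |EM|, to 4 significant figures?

62.89

E is at the origin; E and C share the same y with |EC| = 62.0 and C on the +x side, so C = (62.00, 0.000). EZ is vertical with |EZ| = 27.2 and Z on the +y side, so Z = (0.000, 27.20). The virtual corner opposite E is at (62.00, 27.20). A1 meets CL tangentially, so FL is at right angles to CL and the tangent condition forces FM to be normal to MZ, with radius 5.3, so the center F sits 5.3 in from both sides at F = (56.70, 21.90). That places the tangent points at L = (62.00, 21.90) on CL and M = (56.70, 27.20) on MZ. Then |EM| = |M − E| = 62.89.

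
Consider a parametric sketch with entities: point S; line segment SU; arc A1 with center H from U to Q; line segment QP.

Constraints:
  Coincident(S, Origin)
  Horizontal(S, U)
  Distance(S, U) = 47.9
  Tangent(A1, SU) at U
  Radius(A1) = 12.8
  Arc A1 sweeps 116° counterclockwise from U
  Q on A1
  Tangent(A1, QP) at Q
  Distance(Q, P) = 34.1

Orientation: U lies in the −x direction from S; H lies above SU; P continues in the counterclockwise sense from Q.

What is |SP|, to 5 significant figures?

71.015

S is at the origin; S and U share the same y with |SU| = 47.9 and U on the −x side, so U = (-47.900, 0.0000). A1 meets SU tangentially, so HU is at right angles to SU, so H = U + (0, 12.8) = (-47.900, 12.800). On A1, U sits at bearing -90° from H; a 116° counterclockwise sweep puts Q at bearing 26°, so Q = H + 12.8·(cos 26°, sin 26°) = (-36.395, 18.411). The tangent condition forces HQ to be normal to QP, so QP runs along (−sin 26°, cos 26°); with |QP| = 34.1, P = (-51.344, 49.060). Then |SP| = |P − S| = 71.015.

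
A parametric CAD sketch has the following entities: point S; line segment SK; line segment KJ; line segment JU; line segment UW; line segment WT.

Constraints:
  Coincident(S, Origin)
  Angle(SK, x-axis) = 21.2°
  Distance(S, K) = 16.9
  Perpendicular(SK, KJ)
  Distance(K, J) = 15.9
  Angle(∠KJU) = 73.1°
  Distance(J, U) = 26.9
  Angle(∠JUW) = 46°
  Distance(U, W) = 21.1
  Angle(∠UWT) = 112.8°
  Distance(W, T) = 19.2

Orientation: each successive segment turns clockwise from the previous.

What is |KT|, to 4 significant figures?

12.42

S is at the origin; SK runs at 21.2° with length 16.9, so K = (15.76, 6.111). The perpendicularity gives KJ at right angles to SK, so KJ runs at -68.80°; with |KJ| = 15.9, J = (21.51, -8.712). ∠KJU = 73.1° gives JU at -175.7° from the x-axis; with |JU| = 26.9, U = (-5.318, -10.73). ∠JUW = 46.0° gives UW at 50.30° from the x-axis; with |UW| = 21.1, W = (8.160, 5.505). ∠UWT = 112.8° gives WT at -16.90° from the x-axis; with |WT| = 19.2, T = (26.53, -0.07657). Then |KT| = |T − K| = 12.42.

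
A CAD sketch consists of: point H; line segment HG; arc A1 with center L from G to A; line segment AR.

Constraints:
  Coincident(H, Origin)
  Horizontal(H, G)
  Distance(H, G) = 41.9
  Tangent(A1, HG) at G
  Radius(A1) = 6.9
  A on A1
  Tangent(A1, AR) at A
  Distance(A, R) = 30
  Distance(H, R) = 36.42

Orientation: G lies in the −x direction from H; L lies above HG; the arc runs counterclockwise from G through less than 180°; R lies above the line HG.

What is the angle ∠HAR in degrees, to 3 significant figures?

66.2°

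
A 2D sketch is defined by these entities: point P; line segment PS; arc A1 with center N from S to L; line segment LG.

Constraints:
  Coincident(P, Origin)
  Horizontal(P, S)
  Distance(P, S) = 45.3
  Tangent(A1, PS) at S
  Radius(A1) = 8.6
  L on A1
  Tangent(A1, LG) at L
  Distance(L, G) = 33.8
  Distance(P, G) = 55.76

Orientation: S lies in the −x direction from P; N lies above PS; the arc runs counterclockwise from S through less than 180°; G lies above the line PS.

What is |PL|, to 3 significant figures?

37.7

P is at the origin; PS is horizontal with |PS| = 45.3 and S on the −x side, so S = (-45.3, 0.00). Since A1 is tangent to PS there, NS ⟂ PS, so N = S + (0, 8.6) = (-45.3, 8.60). Since NL ⟂ LG (tangency), |NG| = √(8.6² + 33.8²) = 34.9 regardless of where L sits on A1. So G lies on both circle(P, 55.76) and circle(N, 34.9); the above-PS intersection is G = (-36.3, 42.3). L is the foot of the tangent from G: L = (-36.7, 8.50).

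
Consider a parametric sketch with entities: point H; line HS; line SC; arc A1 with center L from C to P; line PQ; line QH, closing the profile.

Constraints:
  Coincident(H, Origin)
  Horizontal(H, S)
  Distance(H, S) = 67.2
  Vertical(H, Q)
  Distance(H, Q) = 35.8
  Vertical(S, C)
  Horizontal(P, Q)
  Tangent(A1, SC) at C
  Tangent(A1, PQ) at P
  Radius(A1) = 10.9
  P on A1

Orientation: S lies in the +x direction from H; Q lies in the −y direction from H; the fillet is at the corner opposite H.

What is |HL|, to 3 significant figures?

61.6

H is at the origin; H and S share the same y with |HS| = 67.2 and S on the +x side, so S = (67.2, 0.00). H and Q share the same x with |HQ| = 35.8 and Q on the −y side, so Q = (0.00, -35.8). The virtual corner opposite H is at (67.2, -35.8). Since A1 is tangent to SC there, LC ⟂ SC and tangency of A1 to PQ means the radius LP is perpendicular to PQ, with radius 10.9, so the center L sits 10.9 in from both sides at L = (56.3, -24.9). Then |HL| = |L − H| = 61.6.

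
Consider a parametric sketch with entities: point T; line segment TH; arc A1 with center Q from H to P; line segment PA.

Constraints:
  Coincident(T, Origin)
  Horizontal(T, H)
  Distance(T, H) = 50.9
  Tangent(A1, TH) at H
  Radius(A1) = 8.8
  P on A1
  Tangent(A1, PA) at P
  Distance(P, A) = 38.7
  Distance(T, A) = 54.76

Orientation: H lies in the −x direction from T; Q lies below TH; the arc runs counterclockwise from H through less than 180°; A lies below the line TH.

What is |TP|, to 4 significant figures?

59.41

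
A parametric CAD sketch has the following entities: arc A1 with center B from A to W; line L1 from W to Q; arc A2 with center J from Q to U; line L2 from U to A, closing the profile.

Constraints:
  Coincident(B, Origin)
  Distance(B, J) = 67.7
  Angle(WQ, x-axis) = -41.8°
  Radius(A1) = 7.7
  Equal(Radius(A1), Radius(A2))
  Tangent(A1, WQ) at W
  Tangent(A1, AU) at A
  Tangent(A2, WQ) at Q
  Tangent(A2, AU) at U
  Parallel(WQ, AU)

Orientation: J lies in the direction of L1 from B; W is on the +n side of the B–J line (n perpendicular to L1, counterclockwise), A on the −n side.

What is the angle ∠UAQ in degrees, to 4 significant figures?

12.82°

Tangency of A1 to both parallel lines with radius 7.7 puts W and A at B ± 7.7·n: W = (5.132, 5.740), A = (-5.132, -5.740). Equal radii place Q and U the same way about J: Q = J + 7.7·n = (55.60, -39.38), U = J − 7.7·n = (45.34, -50.86). Then cos ∠UAQ = AU·AQ / (|AU||AQ|), giving 12.82°.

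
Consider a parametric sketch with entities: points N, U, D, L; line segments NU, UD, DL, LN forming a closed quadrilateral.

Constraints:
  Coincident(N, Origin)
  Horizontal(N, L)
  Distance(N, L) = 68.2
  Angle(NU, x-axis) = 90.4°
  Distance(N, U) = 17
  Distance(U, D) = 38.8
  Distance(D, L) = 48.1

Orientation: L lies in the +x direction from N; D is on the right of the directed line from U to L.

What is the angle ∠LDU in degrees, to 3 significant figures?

108°

N is at the origin; NL is horizontal with |NL| = 68.2 and L in +x, so L = (68.2, 0). NU runs at 90.4° with |NU| = 17.0, so U = (-0.119, 17.0). D is determined by |UD| = 38.8 and |DL| = 48.1 together: it lies at the intersection of circle(U, 38.8) and circle(L, 48.1). With |UL| = 70.4, the foot of the radical line on UL is 29.5 from U and the perpendicular offset is √(38.8² − 29.5²) = 25.2. Taking the right-of-UL solution: D = (22.4, -14.6).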